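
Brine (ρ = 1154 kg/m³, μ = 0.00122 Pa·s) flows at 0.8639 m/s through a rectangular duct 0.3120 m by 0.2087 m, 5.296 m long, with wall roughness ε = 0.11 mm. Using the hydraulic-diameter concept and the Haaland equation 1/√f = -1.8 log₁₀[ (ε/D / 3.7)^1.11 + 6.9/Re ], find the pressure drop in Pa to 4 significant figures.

ΔP ≈ 166.7 Pa

Hydraulic diameter D_h = 4A/P = 4·(0.312·0.2087)/(2·(0.312+0.2087)) = 0.2605/1.041 = 0.2501 m.
Re = ρVD_h/μ = 1154·0.8639·0.2501/0.00122 = 2.044e+05.
ε/D_h = 0.00011/0.2501 = 0.00044; Haaland gives 1/√f = -1.8 log₁₀[4.4e-05+3.38e-05] = 7.397, so f = 0.01828.
ΔP = f(L/D_h)(ρV²/2) = 0.01828·5.296/0.2501·430.6 = 166.7 Pa.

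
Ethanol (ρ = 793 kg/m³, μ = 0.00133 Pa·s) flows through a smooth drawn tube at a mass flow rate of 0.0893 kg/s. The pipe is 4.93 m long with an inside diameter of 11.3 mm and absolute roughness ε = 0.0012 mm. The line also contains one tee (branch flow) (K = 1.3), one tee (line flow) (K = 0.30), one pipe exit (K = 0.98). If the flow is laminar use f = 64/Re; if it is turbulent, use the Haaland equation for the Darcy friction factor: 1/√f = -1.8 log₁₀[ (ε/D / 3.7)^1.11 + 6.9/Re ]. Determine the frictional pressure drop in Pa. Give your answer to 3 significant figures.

ΔP ≈ 8590 Pa

A = πD²/4 = π(0.0113)²/4 = 0.0001003 m²; mean velocity V = ṁ/(ρA) = 0.0893/(793 · 0.0001003) = 1.123 m/s.
Reynolds number Re = ρVD/μ = 793 · 1.123 · 0.0113 / 0.00133 = 7565.
Re > 4000 → turbulent. Relative roughness ε/D = 1.2e-06/0.0113 = 0.000106. Haaland: 1/√f = -1.8 log₁₀[(0.000106/3.7)^1.11 + 6.9/7565] = -1.8 log₁₀[9.08e-06 + 0.000912] = 5.464, so f = 0.03349.
Total minor-loss coefficient ΣK = 1·1.3 + 1·0.3 + 1·0.98 = 2.58.
ΔP = [f·L/D + ΣK]·(ρV²/2) = [0.03349·4.93/0.0113 + 2.58]·(793·1.123²/2) = [14.61 + 2.58]·499.9 = 8595 Pa.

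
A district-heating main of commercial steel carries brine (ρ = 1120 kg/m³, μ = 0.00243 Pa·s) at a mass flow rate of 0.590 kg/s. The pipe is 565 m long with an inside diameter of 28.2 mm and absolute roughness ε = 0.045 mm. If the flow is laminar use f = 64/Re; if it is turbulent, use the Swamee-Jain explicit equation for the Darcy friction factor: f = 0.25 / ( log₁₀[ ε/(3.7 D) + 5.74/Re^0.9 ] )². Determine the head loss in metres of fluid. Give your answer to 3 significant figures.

A = πD²/4 = π(0.0282)²/4 = 0.0006246 m²; mean velocity V = ṁ/(ρA) = 0.59/(1120 · 0.0006246) = 0.8434 m/s.
Reynolds number Re = ρVD/μ = 1120 · 0.8434 · 0.0282 / 0.00243 = 1.096e+04.
Re > 4000 → turbulent. Relative roughness ε/D = 4.5e-05/0.0282 = 0.0016. Swamee-Jain: f = 0.25/(log₁₀[0.0016/3.7 + 5.74/1.096e+04^0.9])² = 0.25/(log₁₀[0.000431 + 0.00133])² = 0.25/(-2.755)² = 0.03294.
Darcy-Weisbach: ΔP = f(L/D)(ρV²/2) = 0.03294·(565/0.0282)·(1120·0.8434²/2) = 0.03294·2.004e+04·398.4 = 2.629e+05 Pa.
Head loss h_f = ΔP/(ρg) = 2.629e+05/(1120·9.81) = 23.9 m.

h_f ≈ 23.9 m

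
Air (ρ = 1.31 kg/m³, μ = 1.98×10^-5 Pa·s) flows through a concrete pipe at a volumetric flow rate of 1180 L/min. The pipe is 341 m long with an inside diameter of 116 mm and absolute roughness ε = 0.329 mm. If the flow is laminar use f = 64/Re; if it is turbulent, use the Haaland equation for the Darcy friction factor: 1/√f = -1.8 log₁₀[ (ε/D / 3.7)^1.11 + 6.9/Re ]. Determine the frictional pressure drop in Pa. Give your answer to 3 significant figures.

Q = 1180 L/min = 1180/60000 = 0.01967 m³/s.
Cross-sectional area A = πD²/4 = π(0.116)²/4 = 0.01057 m²; mean velocity V = Q/A = 0.01967/0.01057 = 1.861 m/s.
Reynolds number Re = ρVD/μ = 1.31 · 1.861 · 0.116 / 1.98e-05 = 1.428e+04.
Re > 4000 → turbulent. Relative roughness ε/D = 0.000329/0.116 = 0.00284. Haaland: 1/√f = -1.8 log₁₀[(0.00284/3.7)^1.11 + 6.9/1.428e+04] = -1.8 log₁₀[0.000348 + 0.000483] = 5.544, so f = 0.03253.
Darcy-Weisbach: ΔP = f(L/D)(ρV²/2) = 0.03253·(341/0.116)·(1.31·1.861²/2) = 0.03253·2940·2.268 = 216.9 Pa.

ΔP ≈ 217 Pa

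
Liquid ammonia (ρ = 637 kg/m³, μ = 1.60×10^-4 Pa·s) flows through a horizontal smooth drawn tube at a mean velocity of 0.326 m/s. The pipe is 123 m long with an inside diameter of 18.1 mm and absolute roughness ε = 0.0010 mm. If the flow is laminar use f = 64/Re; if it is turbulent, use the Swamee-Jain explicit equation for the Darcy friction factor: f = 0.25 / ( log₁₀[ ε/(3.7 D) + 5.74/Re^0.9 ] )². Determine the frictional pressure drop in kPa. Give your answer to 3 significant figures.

Reynolds number Re = ρVD/μ = 637 · 0.326 · 0.0181 / 0.00016 = 2.349e+04.
Re > 4000 → turbulent. Relative roughness ε/D = 1e-06/0.0181 = 5.52e-05. Swamee-Jain: f = 0.25/(log₁₀[5.52e-05/3.7 + 5.74/2.349e+04^0.9])² = 0.25/(log₁₀[1.49e-05 + 0.000668])² = 0.25/(-3.165)² = 0.02495.
Darcy-Weisbach: ΔP = f(L/D)(ρV²/2) = 0.02495·(123/0.0181)·(637·0.326²/2) = 0.02495·6796·33.85 = 5740 Pa.
ΔP = 5740 Pa = 5.74 kPa.

ΔP ≈ 5.74 kPa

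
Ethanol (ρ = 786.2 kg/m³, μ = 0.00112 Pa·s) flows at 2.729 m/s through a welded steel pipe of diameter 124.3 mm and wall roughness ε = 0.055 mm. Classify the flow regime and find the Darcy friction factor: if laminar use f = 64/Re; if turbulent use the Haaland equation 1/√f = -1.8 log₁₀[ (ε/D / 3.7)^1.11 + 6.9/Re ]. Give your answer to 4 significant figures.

Re = ρVD/μ = 786.2·2.729·0.1243/0.00112 = 2.381e+05.
Re > 4000 → turbulent. ε/D = 5.5e-05/0.1243 = 0.000442; Haaland: 1/√f = -1.8 log₁₀[4.43e-05 + 2.9e-05] = 7.443, so f = 0.01805.

f ≈ 0.01805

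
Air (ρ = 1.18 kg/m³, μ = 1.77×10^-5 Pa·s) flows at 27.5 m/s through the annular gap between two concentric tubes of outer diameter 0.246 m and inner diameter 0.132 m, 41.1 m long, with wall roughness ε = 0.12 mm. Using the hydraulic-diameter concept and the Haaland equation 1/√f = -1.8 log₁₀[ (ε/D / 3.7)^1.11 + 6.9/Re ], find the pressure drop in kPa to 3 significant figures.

Hydraulic diameter D_h = 4A/P = D_o - D_i = 0.246 - 0.132 = 0.114 m.
Re = ρVD_h/μ = 1.18·27.5·0.114/1.77e-05 = 2.09e+05.
ε/D_h = 0.00012/0.114 = 0.00105; Haaland gives 1/√f = -1.8 log₁₀[0.000116+3.3e-05] = 6.889, so f = 0.02107.
ΔP = f(L/D_h)(ρV²/2) = 0.02107·41.1/0.114·446.2 = 3390 Pa.
ΔP = 3.39 kPa.

ΔP ≈ 3.39 kPa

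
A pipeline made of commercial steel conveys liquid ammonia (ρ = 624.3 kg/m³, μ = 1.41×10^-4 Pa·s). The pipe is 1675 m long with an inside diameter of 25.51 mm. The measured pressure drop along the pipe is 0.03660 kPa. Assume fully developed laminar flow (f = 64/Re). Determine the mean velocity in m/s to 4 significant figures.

V ≈ 0.003152 m/s

For laminar flow, f = 64/Re with Re = ρVD/μ, so Darcy-Weisbach reduces to ΔP = 32μLV/D². Solving for V: V = ΔP·D²/(32μL) = 36.6·(0.02551)²/(32·0.000141·1675) = 0.003152 m/s.
Check: Re = ρVD/μ = 624.3·0.003152·0.02551/0.000141 = 356 < 2300, so the laminar assumption holds.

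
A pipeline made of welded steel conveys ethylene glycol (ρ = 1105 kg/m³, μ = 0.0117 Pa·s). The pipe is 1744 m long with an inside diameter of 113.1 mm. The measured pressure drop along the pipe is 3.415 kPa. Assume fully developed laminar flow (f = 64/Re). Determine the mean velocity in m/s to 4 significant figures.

V ≈ 0.06690 m/s

For laminar flow, f = 64/Re with Re = ρVD/μ, so Darcy-Weisbach reduces to ΔP = 32μLV/D². Solving for V: V = ΔP·D²/(32μL) = 3415·(0.1131)²/(32·0.0117·1744) = 0.0669 m/s.
Check: Re = ρVD/μ = 1105·0.0669·0.1131/0.0117 = 714.6 < 2300, so the laminar assumption holds.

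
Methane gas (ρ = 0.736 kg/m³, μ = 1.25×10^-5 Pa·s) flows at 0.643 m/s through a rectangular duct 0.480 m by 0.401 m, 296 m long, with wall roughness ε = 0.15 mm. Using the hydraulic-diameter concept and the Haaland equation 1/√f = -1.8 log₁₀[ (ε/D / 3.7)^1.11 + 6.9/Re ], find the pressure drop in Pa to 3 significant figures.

Hydraulic diameter D_h = 4A/P = 4·(0.48·0.401)/(2·(0.48+0.401)) = 0.7699/1.762 = 0.437 m.
Re = ρVD_h/μ = 0.736·0.643·0.437/1.25e-05 = 1.654e+04.
ε/D_h = 0.00015/0.437 = 0.000343; Haaland gives 1/√f = -1.8 log₁₀[3.34e-05+0.000417] = 6.023, so f = 0.02756.
ΔP = f(L/D_h)(ρV²/2) = 0.02756·296/0.437·0.1521 = 2.841 Pa.

ΔP ≈ 2.84 Pa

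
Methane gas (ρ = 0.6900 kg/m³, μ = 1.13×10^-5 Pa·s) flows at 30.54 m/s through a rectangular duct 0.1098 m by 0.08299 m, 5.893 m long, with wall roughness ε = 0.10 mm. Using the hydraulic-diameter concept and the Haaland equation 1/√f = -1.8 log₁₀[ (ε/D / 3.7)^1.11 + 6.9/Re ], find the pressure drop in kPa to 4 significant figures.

Hydraulic diameter D_h = 4A/P = 4·(0.1098·0.08299)/(2·(0.1098+0.08299)) = 0.03645/0.3856 = 0.09453 m.
Re = ρVD_h/μ = 0.69·30.54·0.09453/1.13e-05 = 1.763e+05.
ε/D_h = 0.0001/0.09453 = 0.00106; Haaland gives 1/√f = -1.8 log₁₀[0.000117+3.91e-05] = 6.854, so f = 0.02129.
ΔP = f(L/D_h)(ρV²/2) = 0.02129·5.893/0.09453·321.8 = 427 Pa.
ΔP = 0.4270 kPa.

ΔP ≈ 0.4270 kPa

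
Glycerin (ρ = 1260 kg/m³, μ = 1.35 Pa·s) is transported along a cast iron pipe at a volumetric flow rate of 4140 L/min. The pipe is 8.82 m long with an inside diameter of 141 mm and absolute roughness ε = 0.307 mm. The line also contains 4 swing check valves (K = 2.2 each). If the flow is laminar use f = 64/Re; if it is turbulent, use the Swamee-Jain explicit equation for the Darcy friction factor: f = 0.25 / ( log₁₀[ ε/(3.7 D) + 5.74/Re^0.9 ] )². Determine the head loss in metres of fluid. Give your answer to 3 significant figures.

Q = 4140 L/min = 4140/60000 = 0.069 m³/s.
Cross-sectional area A = πD²/4 = π(0.141)²/4 = 0.01561 m²; mean velocity V = Q/A = 0.069/0.01561 = 4.419 m/s.
Reynolds number Re = ρVD/μ = 1260 · 4.419 · 0.141 / 1.35 = 581.5.
Re < 2300 → laminar flow, so f = 64/Re = 64/581.5 = 0.1101 (the turbulent correlation is not needed).
Total minor-loss coefficient ΣK = 4·2.2 = 8.8.
ΔP = [f·L/D + ΣK]·(ρV²/2) = [0.1101·8.82/0.141 + 8.8]·(1260·4.419²/2) = [6.884 + 8.8]·1.23e+04 = 1.929e+05 Pa.
Head loss h_f = ΔP/(ρg) = 1.929e+05/(1260·9.81) = 15.6 m.

h_f ≈ 15.6 m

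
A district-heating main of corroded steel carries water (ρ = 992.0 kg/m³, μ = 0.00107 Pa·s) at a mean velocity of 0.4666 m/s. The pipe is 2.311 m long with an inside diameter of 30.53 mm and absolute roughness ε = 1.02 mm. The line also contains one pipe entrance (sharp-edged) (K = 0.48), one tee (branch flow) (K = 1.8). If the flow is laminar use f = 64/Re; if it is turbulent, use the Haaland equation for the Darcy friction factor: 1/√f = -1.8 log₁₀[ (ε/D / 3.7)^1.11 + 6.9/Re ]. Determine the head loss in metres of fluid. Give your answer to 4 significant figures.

h_f ≈ 0.07748 m

Reynolds number Re = ρVD/μ = 992 · 0.4666 · 0.03053 / 0.00107 = 1.321e+04.
Re > 4000 → turbulent. Relative roughness ε/D = 0.00102/0.03053 = 0.0334. Haaland: 1/√f = -1.8 log₁₀[(0.0334/3.7)^1.11 + 6.9/1.321e+04] = -1.8 log₁₀[0.00538 + 0.000522] = 4.012, so f = 0.06212.
Total minor-loss coefficient ΣK = 1·0.48 + 1·1.8 = 2.28.
ΔP = [f·L/D + ΣK]·(ρV²/2) = [0.06212·2.311/0.03053 + 2.28]·(992·0.4666²/2) = [4.702 + 2.28]·108 = 754 Pa.
Head loss h_f = ΔP/(ρg) = 754/(992·9.81) = 0.07748 m.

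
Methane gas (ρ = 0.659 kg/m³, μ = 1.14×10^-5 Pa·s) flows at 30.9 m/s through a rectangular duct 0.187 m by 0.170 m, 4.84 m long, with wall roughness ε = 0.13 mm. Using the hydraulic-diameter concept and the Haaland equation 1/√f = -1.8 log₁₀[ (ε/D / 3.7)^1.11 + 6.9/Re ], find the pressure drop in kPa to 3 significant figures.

ΔP ≈ 0.165 kPa

Hydraulic diameter D_h = 4A/P = 4·(0.187·0.17)/(2·(0.187+0.17)) = 0.1272/0.714 = 0.1781 m.
Re = ρVD_h/μ = 0.659·30.9·0.1781/1.14e-05 = 3.181e+05.
ε/D_h = 0.00013/0.1781 = 0.00073; Haaland gives 1/√f = -1.8 log₁₀[7.72e-05+2.17e-05] = 7.209, so f = 0.01924.
ΔP = f(L/D_h)(ρV²/2) = 0.01924·4.84/0.1781·314.6 = 164.5 Pa.
ΔP = 0.165 kPa.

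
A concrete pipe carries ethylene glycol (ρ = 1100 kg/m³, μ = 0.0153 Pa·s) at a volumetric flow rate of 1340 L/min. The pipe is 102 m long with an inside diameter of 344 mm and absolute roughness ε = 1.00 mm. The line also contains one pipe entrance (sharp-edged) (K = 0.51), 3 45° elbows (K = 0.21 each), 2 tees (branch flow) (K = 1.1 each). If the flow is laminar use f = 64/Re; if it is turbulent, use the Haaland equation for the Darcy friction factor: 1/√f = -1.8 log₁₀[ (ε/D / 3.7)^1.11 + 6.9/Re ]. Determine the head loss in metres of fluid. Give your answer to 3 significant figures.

Q = 1340 L/min = 1340/60000 = 0.02233 m³/s.
Cross-sectional area A = πD²/4 = π(0.344)²/4 = 0.09294 m²; mean velocity V = Q/A = 0.02233/0.09294 = 0.2403 m/s.
Reynolds number Re = ρVD/μ = 1100 · 0.2403 · 0.344 / 0.0153 = 5943.
Re > 4000 → turbulent. Relative roughness ε/D = 0.001/0.344 = 0.00291. Haaland: 1/√f = -1.8 log₁₀[(0.00291/3.7)^1.11 + 6.9/5943] = -1.8 log₁₀[0.000358 + 0.00116] = 5.073, so f = 0.03885.
Total minor-loss coefficient ΣK = 1·0.51 + 3·0.21 + 2·1.1 = 3.34.
ΔP = [f·L/D + ΣK]·(ρV²/2) = [0.03885·102/0.344 + 3.34]·(1100·0.2403²/2) = [11.52 + 3.34]·31.76 = 471.9 Pa.
Head loss h_f = ΔP/(ρg) = 471.9/(1100·9.81) = 0.0437 m.

h_f ≈ 0.0437 m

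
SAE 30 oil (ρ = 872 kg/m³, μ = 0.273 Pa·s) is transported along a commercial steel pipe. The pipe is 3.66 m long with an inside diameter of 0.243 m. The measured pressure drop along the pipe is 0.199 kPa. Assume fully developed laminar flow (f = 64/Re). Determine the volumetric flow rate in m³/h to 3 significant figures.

For laminar flow, f = 64/Re with Re = ρVD/μ, so Darcy-Weisbach reduces to ΔP = 32μLV/D². Solving for V: V = ΔP·D²/(32μL) = 199·(0.243)²/(32·0.273·3.66) = 0.3675 m/s.
Check: Re = ρVD/μ = 872·0.3675·0.243/0.273 = 285.3 < 2300, so the laminar assumption holds.
Q = V·A = 0.3675·(π/4·0.243²) = 0.01704 m³/s = 61.4 m³/h.

Q ≈ 61.4 m³/h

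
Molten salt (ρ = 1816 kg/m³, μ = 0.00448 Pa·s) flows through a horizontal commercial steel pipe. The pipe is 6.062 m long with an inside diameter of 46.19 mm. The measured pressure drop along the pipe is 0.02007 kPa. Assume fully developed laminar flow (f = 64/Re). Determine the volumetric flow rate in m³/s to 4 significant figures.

For laminar flow, f = 64/Re with Re = ρVD/μ, so Darcy-Weisbach reduces to ΔP = 32μLV/D². Solving for V: V = ΔP·D²/(32μL) = 20.07·(0.04619)²/(32·0.00448·6.062) = 0.04927 m/s.
Check: Re = ρVD/μ = 1816·0.04927·0.04619/0.00448 = 922.5 < 2300, so the laminar assumption holds.
Q = V·A = 0.04927·(π/4·0.04619²) = 8.256e-05 m³/s = 8.256×10^-5 m³/s.

Q ≈ 8.256×10^-5 m³/s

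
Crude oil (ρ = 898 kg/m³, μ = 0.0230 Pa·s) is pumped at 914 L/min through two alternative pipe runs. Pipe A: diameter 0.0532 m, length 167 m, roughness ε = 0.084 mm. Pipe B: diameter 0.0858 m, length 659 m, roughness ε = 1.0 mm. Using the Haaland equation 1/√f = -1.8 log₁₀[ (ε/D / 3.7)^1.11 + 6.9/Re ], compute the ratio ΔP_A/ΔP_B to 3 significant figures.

ΔP_A/ΔP_B ≈ 1.87

Pipe A: V = Q/A = 0.01523/0.002223 = 6.853 m/s; Re = 1.423e+04; ε/D = 0.00158; Haaland → f = 0.03059; ΔP_A = f(L/D)(ρV²/2) = 2.025e+06 Pa.
Pipe B: V = Q/A = 0.01523/0.005782 = 2.635 m/s; Re = 8826; ε/D = 0.0117; Haaland → f = 0.0453; ΔP_B = f(L/D)(ρV²/2) = 1.084e+06 Pa.
ΔP_A/ΔP_B = 2.025e+06/1.084e+06 = 1.87.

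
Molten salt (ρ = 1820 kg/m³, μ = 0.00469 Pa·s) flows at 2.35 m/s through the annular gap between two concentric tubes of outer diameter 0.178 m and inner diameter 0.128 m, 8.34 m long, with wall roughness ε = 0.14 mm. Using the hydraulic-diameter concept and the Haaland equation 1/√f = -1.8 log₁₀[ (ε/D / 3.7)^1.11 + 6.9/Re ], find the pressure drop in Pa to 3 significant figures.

ΔP ≈ 23700 Pa

Hydraulic diameter D_h = 4A/P = D_o - D_i = 0.178 - 0.128 = 0.05 m.
Re = ρVD_h/μ = 1820·2.35·0.05/0.00469 = 4.56e+04.
ε/D_h = 0.00014/0.05 = 0.0028; Haaland gives 1/√f = -1.8 log₁₀[0.000343+0.000151] = 5.95, so f = 0.02824.
ΔP = f(L/D_h)(ρV²/2) = 0.02824·8.34/0.05·5025 = 2.367e+04 Pa.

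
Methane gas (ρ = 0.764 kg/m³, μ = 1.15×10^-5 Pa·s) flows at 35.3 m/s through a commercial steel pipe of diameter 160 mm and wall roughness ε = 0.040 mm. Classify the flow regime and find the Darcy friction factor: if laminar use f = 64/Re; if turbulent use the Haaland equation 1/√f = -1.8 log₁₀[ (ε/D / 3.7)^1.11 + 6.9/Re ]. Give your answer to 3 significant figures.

Re = ρVD/μ = 0.764·35.3·0.16/1.15e-05 = 3.752e+05.
Re > 4000 → turbulent. ε/D = 4e-05/0.16 = 0.00025; Haaland: 1/√f = -1.8 log₁₀[2.35e-05 + 1.84e-05] = 7.88, so f = 0.0161.

f ≈ 0.0161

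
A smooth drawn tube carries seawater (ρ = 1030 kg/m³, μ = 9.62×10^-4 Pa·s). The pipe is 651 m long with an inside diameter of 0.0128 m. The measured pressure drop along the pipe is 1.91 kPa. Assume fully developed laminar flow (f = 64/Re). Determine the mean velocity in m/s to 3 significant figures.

For laminar flow, f = 64/Re with Re = ρVD/μ, so Darcy-Weisbach reduces to ΔP = 32μLV/D². Solving for V: V = ΔP·D²/(32μL) = 1910·(0.0128)²/(32·0.000962·651) = 0.01562 m/s.
Check: Re = ρVD/μ = 1030·0.01562·0.0128/0.000962 = 214 < 2300, so the laminar assumption holds.

V ≈ 0.0156 m/s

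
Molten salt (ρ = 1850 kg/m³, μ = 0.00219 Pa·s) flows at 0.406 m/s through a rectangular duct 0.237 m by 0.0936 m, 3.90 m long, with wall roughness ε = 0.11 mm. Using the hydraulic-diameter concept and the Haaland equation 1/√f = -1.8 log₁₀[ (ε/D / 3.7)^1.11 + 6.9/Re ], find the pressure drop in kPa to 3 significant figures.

Hydraulic diameter D_h = 4A/P = 4·(0.237·0.0936)/(2·(0.237+0.0936)) = 0.08873/0.6612 = 0.1342 m.
Re = ρVD_h/μ = 1850·0.406·0.1342/0.00219 = 4.603e+04.
ε/D_h = 0.00011/0.1342 = 0.00082; Haaland gives 1/√f = -1.8 log₁₀[8.78e-05+0.00015] = 6.523, so f = 0.0235.
ΔP = f(L/D_h)(ρV²/2) = 0.0235·3.9/0.1342·152.5 = 104.1 Pa.
ΔP = 0.104 kPa.

ΔP ≈ 0.104 kPa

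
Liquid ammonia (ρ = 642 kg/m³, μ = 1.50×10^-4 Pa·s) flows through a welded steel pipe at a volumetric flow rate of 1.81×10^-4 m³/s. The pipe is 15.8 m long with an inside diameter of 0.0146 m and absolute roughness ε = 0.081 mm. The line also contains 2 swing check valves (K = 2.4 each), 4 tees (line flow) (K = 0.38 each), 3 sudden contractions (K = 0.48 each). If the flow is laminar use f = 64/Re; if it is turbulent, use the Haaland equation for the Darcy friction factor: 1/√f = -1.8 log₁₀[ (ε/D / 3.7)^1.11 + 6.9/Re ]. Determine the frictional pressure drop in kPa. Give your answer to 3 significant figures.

ΔP ≈ 16.1 kPa

Cross-sectional area A = πD²/4 = π(0.0146)²/4 = 0.0001674 m²; mean velocity V = Q/A = 0.000181/0.0001674 = 1.081 m/s.
Reynolds number Re = ρVD/μ = 642 · 1.081 · 0.0146 / 0.00015 = 6.756e+04.
Re > 4000 → turbulent. Relative roughness ε/D = 8.1e-05/0.0146 = 0.00555. Haaland: 1/√f = -1.8 log₁₀[(0.00555/3.7)^1.11 + 6.9/6.756e+04] = -1.8 log₁₀[0.000733 + 0.000102] = 5.541, so f = 0.03258.
Total minor-loss coefficient ΣK = 2·2.4 + 4·0.38 + 3·0.48 = 7.76.
ΔP = [f·L/D + ΣK]·(ρV²/2) = [0.03258·15.8/0.0146 + 7.76]·(642·1.081²/2) = [35.25 + 7.76]·375.2 = 1.614e+04 Pa.
ΔP = 1.614e+04 Pa = 16.1 kPa.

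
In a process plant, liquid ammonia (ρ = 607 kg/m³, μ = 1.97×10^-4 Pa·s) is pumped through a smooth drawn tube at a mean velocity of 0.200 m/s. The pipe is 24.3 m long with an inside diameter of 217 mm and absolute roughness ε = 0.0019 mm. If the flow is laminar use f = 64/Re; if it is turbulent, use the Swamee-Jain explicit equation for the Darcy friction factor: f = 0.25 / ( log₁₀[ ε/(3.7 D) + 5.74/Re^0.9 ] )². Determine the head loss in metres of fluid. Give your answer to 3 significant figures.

h_f ≈ 0.00386 m

Reynolds number Re = ρVD/μ = 607 · 0.2 · 0.217 / 0.000197 = 1.337e+05.
Re > 4000 → turbulent. Relative roughness ε/D = 1.9e-06/0.217 = 8.76e-06. Swamee-Jain: f = 0.25/(log₁₀[8.76e-06/3.7 + 5.74/1.337e+05^0.9])² = 0.25/(log₁₀[2.37e-06 + 0.00014])² = 0.25/(-3.847)² = 0.01689.
Darcy-Weisbach: ΔP = f(L/D)(ρV²/2) = 0.01689·(24.3/0.217)·(607·0.2²/2) = 0.01689·112·12.14 = 22.96 Pa.
Head loss h_f = ΔP/(ρg) = 22.96/(607·9.81) = 0.00386 m.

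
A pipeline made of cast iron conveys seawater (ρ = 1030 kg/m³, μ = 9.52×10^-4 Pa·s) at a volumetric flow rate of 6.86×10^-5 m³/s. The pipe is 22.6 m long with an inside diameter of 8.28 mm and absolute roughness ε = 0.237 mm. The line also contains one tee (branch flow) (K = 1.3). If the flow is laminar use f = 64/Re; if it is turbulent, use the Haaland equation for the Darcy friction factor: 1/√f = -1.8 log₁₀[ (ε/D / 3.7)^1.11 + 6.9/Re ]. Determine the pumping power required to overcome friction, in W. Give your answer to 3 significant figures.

Cross-sectional area A = πD²/4 = π(0.00828)²/4 = 5.385e-05 m²; mean velocity V = Q/A = 6.86e-05/5.385e-05 = 1.274 m/s.
Reynolds number Re = ρVD/μ = 1030 · 1.274 · 0.00828 / 0.000952 = 1.141e+04.
Re > 4000 → turbulent. Relative roughness ε/D = 0.000237/0.00828 = 0.0286. Haaland: 1/√f = -1.8 log₁₀[(0.0286/3.7)^1.11 + 6.9/1.141e+04] = -1.8 log₁₀[0.00453 + 0.000605] = 4.121, so f = 0.05889.
Total minor-loss coefficient ΣK = 1·1.3 = 1.3.
ΔP = [f·L/D + ΣK]·(ρV²/2) = [0.05889·22.6/0.00828 + 1.3]·(1030·1.274²/2) = [160.7 + 1.3]·835.9 = 1.354e+05 Pa.
Pumping power P = QΔP = 6.86e-05·1.354e+05 = 9.291 W = 9.29 W.

P ≈ 9.29 W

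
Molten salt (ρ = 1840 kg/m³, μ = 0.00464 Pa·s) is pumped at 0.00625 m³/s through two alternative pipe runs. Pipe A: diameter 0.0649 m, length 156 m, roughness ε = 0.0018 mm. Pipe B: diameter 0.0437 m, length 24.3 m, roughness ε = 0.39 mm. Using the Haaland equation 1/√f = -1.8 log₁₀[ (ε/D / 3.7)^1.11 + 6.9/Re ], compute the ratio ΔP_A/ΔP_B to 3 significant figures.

Pipe A: V = Q/A = 0.00625/0.003308 = 1.889 m/s; Re = 4.862e+04; ε/D = 2.77e-05; Haaland → f = 0.02091; ΔP_A = f(L/D)(ρV²/2) = 1.651e+05 Pa.
Pipe B: V = Q/A = 0.00625/0.0015 = 4.167 m/s; Re = 7.221e+04; ε/D = 0.00892; Haaland → f = 0.03738; ΔP_B = f(L/D)(ρV²/2) = 3.321e+05 Pa.
ΔP_A/ΔP_B = 1.651e+05/3.321e+05 = 0.497.

ΔP_A/ΔP_B ≈ 0.497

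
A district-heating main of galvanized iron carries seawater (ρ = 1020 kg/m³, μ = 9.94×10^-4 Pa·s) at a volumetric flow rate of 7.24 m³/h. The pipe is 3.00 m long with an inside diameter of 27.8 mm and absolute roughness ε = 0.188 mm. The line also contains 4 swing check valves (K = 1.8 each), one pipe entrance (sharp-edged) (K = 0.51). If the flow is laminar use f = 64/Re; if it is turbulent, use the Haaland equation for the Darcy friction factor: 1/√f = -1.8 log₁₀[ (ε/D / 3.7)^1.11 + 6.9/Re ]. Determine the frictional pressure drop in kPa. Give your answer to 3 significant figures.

ΔP ≈ 63.8 kPa

Q = 7.24 m³/h = 7.24/3600 = 0.002011 m³/s.
Cross-sectional area A = πD²/4 = π(0.0278)²/4 = 0.000607 m²; mean velocity V = Q/A = 0.002011/0.000607 = 3.313 m/s.
Reynolds number Re = ρVD/μ = 1020 · 3.313 · 0.0278 / 0.000994 = 9.452e+04.
Re > 4000 → turbulent. Relative roughness ε/D = 0.000188/0.0278 = 0.00676. Haaland: 1/√f = -1.8 log₁₀[(0.00676/3.7)^1.11 + 6.9/9.452e+04] = -1.8 log₁₀[0.000914 + 7.3e-05] = 5.411, so f = 0.03416.
Total minor-loss coefficient ΣK = 4·1.8 + 1·0.51 = 7.71.
ΔP = [f·L/D + ΣK]·(ρV²/2) = [0.03416·3/0.0278 + 7.71]·(1020·3.313²/2) = [3.686 + 7.71]·5599 = 6.38e+04 Pa.
ΔP = 6.38e+04 Pa = 63.8 kPa.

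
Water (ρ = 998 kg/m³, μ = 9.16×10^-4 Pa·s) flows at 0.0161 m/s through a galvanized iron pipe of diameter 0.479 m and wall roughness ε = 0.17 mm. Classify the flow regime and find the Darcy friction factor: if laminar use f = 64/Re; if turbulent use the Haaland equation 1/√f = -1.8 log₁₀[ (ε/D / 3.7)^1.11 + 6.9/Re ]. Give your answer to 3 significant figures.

Re = ρVD/μ = 998·0.0161·0.479/0.000916 = 8402.
Re > 4000 → turbulent. ε/D = 0.00017/0.479 = 0.000355; Haaland: 1/√f = -1.8 log₁₀[3.47e-05 + 0.000821] = 5.522, so f = 0.0328.

f ≈ 0.0328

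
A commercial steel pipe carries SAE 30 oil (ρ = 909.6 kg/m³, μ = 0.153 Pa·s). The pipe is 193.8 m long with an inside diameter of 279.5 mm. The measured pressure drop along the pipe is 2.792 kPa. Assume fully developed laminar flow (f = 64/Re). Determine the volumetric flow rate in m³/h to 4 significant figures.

For laminar flow, f = 64/Re with Re = ρVD/μ, so Darcy-Weisbach reduces to ΔP = 32μLV/D². Solving for V: V = ΔP·D²/(32μL) = 2792·(0.2795)²/(32·0.153·193.8) = 0.2299 m/s.
Check: Re = ρVD/μ = 909.6·0.2299·0.2795/0.153 = 382 < 2300, so the laminar assumption holds.
Q = V·A = 0.2299·(π/4·0.2795²) = 0.0141 m³/s = 50.77 m³/h.

Q ≈ 50.77 m³/h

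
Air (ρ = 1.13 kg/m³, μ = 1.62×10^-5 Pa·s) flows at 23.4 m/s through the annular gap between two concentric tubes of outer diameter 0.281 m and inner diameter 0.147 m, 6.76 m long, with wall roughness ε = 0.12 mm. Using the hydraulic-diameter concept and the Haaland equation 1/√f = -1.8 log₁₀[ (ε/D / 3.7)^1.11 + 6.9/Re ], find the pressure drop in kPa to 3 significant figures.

ΔP ≈ 0.318 kPa

Hydraulic diameter D_h = 4A/P = D_o - D_i = 0.281 - 0.147 = 0.134 m.
Re = ρVD_h/μ = 1.13·23.4·0.134/1.62e-05 = 2.187e+05.
ε/D_h = 0.00012/0.134 = 0.000896; Haaland gives 1/√f = -1.8 log₁₀[9.69e-05+3.15e-05] = 7.005, so f = 0.02038.
ΔP = f(L/D_h)(ρV²/2) = 0.02038·6.76/0.134·309.4 = 318.1 Pa.
ΔP = 0.318 kPa.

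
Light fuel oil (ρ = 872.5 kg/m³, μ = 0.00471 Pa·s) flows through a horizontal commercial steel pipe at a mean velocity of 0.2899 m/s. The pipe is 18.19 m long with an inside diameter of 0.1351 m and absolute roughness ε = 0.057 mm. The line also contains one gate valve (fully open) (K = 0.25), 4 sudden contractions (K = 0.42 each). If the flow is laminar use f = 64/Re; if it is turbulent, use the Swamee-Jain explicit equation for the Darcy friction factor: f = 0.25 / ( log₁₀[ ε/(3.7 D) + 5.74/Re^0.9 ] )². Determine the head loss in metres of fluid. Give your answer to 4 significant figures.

h_f ≈ 0.02818 m

Reynolds number Re = ρVD/μ = 872.5 · 0.2899 · 0.1351 / 0.00471 = 7255.
Re > 4000 → turbulent. Relative roughness ε/D = 5.7e-05/0.1351 = 0.000422. Swamee-Jain: f = 0.25/(log₁₀[0.000422/3.7 + 5.74/7255^0.9])² = 0.25/(log₁₀[0.000114 + 0.00192])² = 0.25/(-2.691)² = 0.03453.
Total minor-loss coefficient ΣK = 1·0.25 + 4·0.42 = 1.93.
ΔP = [f·L/D + ΣK]·(ρV²/2) = [0.03453·18.19/0.1351 + 1.93]·(872.5·0.2899²/2) = [4.649 + 1.93]·36.66 = 241.2 Pa.
Head loss h_f = ΔP/(ρg) = 241.2/(872.5·9.81) = 0.02818 m.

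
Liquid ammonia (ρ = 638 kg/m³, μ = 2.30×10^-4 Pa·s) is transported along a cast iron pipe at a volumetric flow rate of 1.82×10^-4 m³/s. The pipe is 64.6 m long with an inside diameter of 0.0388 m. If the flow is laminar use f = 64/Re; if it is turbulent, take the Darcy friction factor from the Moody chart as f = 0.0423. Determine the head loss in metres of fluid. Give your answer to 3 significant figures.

Cross-sectional area A = πD²/4 = π(0.0388)²/4 = 0.001182 m²; mean velocity V = Q/A = 0.000182/0.001182 = 0.1539 m/s.
Reynolds number Re = ρVD/μ = 638 · 0.1539 · 0.0388 / 0.00023 = 1.657e+04.
Re > 4000 → turbulent; use the Moody-chart value f = 0.0423.
Darcy-Weisbach: ΔP = f(L/D)(ρV²/2) = 0.0423·(64.6/0.0388)·(638·0.1539²/2) = 0.0423·1665·7.558 = 532.3 Pa.
Head loss h_f = ΔP/(ρg) = 532.3/(638·9.81) = 0.0851 m.

h_f ≈ 0.0851 m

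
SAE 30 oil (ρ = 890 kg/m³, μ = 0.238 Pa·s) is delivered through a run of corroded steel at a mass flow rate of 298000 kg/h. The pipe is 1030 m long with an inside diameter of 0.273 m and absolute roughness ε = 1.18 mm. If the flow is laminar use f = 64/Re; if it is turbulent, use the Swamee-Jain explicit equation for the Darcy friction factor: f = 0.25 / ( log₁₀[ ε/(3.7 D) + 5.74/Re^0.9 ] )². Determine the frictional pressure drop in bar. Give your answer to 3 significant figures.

ΔP ≈ 1.67 bar

ṁ = 298000 kg/h = 298000/3600 = 82.78 kg/s.
A = πD²/4 = π(0.273)²/4 = 0.05853 m²; mean velocity V = ṁ/(ρA) = 82.78/(890 · 0.05853) = 1.589 m/s.
Reynolds number Re = ρVD/μ = 890 · 1.589 · 0.273 / 0.238 = 1622.
Re < 2300 → laminar flow, so f = 64/Re = 64/1622 = 0.03945 (the turbulent correlation is not needed).
Darcy-Weisbach: ΔP = f(L/D)(ρV²/2) = 0.03945·(1030/0.273)·(890·1.589²/2) = 0.03945·3773·1124 = 1.672e+05 Pa.
ΔP = 1.672e+05 Pa = 1.67 bar.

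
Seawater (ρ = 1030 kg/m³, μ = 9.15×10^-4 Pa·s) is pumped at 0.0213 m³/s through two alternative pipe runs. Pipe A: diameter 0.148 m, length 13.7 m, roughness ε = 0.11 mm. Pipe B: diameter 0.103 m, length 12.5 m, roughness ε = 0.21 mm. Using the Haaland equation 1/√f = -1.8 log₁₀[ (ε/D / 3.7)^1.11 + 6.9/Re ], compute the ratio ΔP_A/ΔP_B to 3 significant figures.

Pipe A: V = Q/A = 0.0213/0.0172 = 1.238 m/s; Re = 2.063e+05; ε/D = 0.000743; Haaland → f = 0.01978; ΔP_A = f(L/D)(ρV²/2) = 1446 Pa.
Pipe B: V = Q/A = 0.0213/0.008332 = 2.556 m/s; Re = 2.964e+05; ε/D = 0.00204; Haaland → f = 0.02412; ΔP_B = f(L/D)(ρV²/2) = 9850 Pa.
ΔP_A/ΔP_B = 1446/9850 = 0.147.

ΔP_A/ΔP_B ≈ 0.147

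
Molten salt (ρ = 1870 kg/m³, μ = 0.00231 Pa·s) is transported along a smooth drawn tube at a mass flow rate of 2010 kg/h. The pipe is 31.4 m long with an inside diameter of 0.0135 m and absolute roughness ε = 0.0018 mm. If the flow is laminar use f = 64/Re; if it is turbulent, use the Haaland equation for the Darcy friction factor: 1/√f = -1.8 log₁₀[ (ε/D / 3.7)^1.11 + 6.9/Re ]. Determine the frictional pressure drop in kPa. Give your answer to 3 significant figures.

ṁ = 2010 kg/h = 2010/3600 = 0.5583 kg/s.
A = πD²/4 = π(0.0135)²/4 = 0.0001431 m²; mean velocity V = ṁ/(ρA) = 0.5583/(1870 · 0.0001431) = 2.086 m/s.
Reynolds number Re = ρVD/μ = 1870 · 2.086 · 0.0135 / 0.00231 = 2.28e+04.
Re > 4000 → turbulent. Relative roughness ε/D = 1.8e-06/0.0135 = 0.000133. Haaland: 1/√f = -1.8 log₁₀[(0.000133/3.7)^1.11 + 6.9/2.28e+04] = -1.8 log₁₀[1.17e-05 + 0.000303] = 6.305, so f = 0.02516.
Darcy-Weisbach: ΔP = f(L/D)(ρV²/2) = 0.02516·(31.4/0.0135)·(1870·2.086²/2) = 0.02516·2326·4068 = 2.381e+05 Pa.
ΔP = 2.381e+05 Pa = 238 kPa.

ΔP ≈ 238 kPa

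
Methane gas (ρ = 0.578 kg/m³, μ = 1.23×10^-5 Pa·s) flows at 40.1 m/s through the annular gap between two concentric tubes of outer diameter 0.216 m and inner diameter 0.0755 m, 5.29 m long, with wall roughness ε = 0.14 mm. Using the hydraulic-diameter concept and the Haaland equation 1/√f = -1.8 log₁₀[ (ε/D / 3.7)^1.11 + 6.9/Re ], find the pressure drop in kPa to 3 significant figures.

Hydraulic diameter D_h = 4A/P = D_o - D_i = 0.216 - 0.0755 = 0.1405 m.
Re = ρVD_h/μ = 0.578·40.1·0.1405/1.23e-05 = 2.648e+05.
ε/D_h = 0.00014/0.1405 = 0.000996; Haaland gives 1/√f = -1.8 log₁₀[0.000109+2.61e-05] = 6.965, so f = 0.02061.
ΔP = f(L/D_h)(ρV²/2) = 0.02061·5.29/0.1405·464.7 = 360.7 Pa.
ΔP = 0.361 kPa.

ΔP ≈ 0.361 kPa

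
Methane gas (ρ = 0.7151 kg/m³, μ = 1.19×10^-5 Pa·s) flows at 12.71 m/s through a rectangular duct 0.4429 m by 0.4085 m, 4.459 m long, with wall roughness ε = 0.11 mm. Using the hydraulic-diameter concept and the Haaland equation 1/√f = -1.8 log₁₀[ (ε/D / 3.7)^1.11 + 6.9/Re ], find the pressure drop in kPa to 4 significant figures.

ΔP ≈ 0.009928 kPa

Hydraulic diameter D_h = 4A/P = 4·(0.4429·0.4085)/(2·(0.4429+0.4085)) = 0.7237/1.703 = 0.425 m.
Re = ρVD_h/μ = 0.7151·12.71·0.425/1.19e-05 = 3.246e+05.
ε/D_h = 0.00011/0.425 = 0.000259; Haaland gives 1/√f = -1.8 log₁₀[2.44e-05+2.13e-05] = 7.813, so f = 0.01638.
ΔP = f(L/D_h)(ρV²/2) = 0.01638·4.459/0.425·57.76 = 9.928 Pa.
ΔP = 0.009928 kPa.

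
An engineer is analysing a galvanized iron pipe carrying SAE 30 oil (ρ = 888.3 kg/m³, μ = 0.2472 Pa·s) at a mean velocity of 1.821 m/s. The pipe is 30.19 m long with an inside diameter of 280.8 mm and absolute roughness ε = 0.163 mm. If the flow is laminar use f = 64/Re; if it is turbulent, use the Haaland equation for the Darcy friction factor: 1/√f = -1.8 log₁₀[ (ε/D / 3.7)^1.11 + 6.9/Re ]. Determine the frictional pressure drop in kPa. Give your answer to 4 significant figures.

ΔP ≈ 5.515 kPa

Reynolds number Re = ρVD/μ = 888.3 · 1.821 · 0.2808 / 0.247 = 1837.
Re < 2300 → laminar flow, so f = 64/Re = 64/1837 = 0.03483 (the turbulent correlation is not needed).
Darcy-Weisbach: ΔP = f(L/D)(ρV²/2) = 0.03483·(30.19/0.2808)·(888.3·1.821²/2) = 0.03483·107.5·1473 = 5515 Pa.
ΔP = 5515 Pa = 5.515 kPa.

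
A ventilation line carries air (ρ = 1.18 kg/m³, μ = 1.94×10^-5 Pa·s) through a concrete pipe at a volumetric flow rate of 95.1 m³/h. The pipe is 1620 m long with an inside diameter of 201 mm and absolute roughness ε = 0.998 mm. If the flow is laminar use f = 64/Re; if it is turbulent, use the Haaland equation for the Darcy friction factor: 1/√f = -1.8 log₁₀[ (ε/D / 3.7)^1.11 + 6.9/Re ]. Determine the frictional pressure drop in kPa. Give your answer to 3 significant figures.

ΔP ≈ 0.123 kPa

Q = 95.1 m³/h = 95.1/3600 = 0.02642 m³/s.
Cross-sectional area A = πD²/4 = π(0.201)²/4 = 0.03173 m²; mean velocity V = Q/A = 0.02642/0.03173 = 0.8325 m/s.
Reynolds number Re = ρVD/μ = 1.18 · 0.8325 · 0.201 / 1.94e-05 = 1.018e+04.
Re > 4000 → turbulent. Relative roughness ε/D = 0.000998/0.201 = 0.00497. Haaland: 1/√f = -1.8 log₁₀[(0.00497/3.7)^1.11 + 6.9/1.018e+04] = -1.8 log₁₀[0.000648 + 0.000678] = 5.179, so f = 0.03728.
Darcy-Weisbach: ΔP = f(L/D)(ρV²/2) = 0.03728·(1620/0.201)·(1.18·0.8325²/2) = 0.03728·8060·0.4089 = 122.9 Pa.
ΔP = 122.9 Pa = 0.123 kPa.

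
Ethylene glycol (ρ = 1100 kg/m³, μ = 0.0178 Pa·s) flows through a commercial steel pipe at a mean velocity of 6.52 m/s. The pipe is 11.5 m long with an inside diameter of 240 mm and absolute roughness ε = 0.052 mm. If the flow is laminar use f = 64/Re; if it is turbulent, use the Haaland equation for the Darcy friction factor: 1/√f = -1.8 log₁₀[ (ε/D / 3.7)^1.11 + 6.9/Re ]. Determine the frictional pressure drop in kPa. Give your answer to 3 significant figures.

Reynolds number Re = ρVD/μ = 1100 · 6.52 · 0.24 / 0.0178 = 9.67e+04.
Re > 4000 → turbulent. Relative roughness ε/D = 5.2e-05/0.24 = 0.000217. Haaland: 1/√f = -1.8 log₁₀[(0.000217/3.7)^1.11 + 6.9/9.67e+04] = -1.8 log₁₀[2e-05 + 7.14e-05] = 7.27, so f = 0.01892.
Darcy-Weisbach: ΔP = f(L/D)(ρV²/2) = 0.01892·(11.5/0.24)·(1100·6.52²/2) = 0.01892·47.92·2.338e+04 = 2.12e+04 Pa.
ΔP = 2.12e+04 Pa = 21.2 kPa.

ΔP ≈ 21.2 kPa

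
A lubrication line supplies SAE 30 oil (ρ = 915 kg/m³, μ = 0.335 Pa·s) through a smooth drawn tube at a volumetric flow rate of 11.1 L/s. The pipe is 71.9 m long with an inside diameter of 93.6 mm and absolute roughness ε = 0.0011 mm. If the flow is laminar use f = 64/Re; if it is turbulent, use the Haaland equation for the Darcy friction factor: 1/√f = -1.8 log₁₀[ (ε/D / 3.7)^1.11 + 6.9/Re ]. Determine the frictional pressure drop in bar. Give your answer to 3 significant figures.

ΔP ≈ 1.42 bar

Q = 11.1 L/s = 11.1/1000 = 0.0111 m³/s.
Cross-sectional area A = πD²/4 = π(0.0936)²/4 = 0.006881 m²; mean velocity V = Q/A = 0.0111/0.006881 = 1.613 m/s.
Reynolds number Re = ρVD/μ = 915 · 1.613 · 0.0936 / 0.335 = 412.4.
Re < 2300 → laminar flow, so f = 64/Re = 64/412.4 = 0.1552 (the turbulent correlation is not needed).
Darcy-Weisbach: ΔP = f(L/D)(ρV²/2) = 0.1552·(71.9/0.0936)·(915·1.613²/2) = 0.1552·768.2·1191 = 1.419e+05 Pa.
ΔP = 1.419e+05 Pa = 1.42 bar.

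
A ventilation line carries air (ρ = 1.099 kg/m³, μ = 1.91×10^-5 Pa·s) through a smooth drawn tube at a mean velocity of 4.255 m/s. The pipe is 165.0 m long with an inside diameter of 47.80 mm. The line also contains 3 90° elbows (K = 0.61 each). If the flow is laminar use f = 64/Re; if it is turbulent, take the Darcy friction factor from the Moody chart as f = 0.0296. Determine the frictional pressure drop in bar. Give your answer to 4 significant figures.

Reynolds number Re = ρVD/μ = 1.099 · 4.255 · 0.0478 / 1.91e-05 = 1.17e+04.
Re > 4000 → turbulent; use the Moody-chart value f = 0.0296.
Total minor-loss coefficient ΣK = 3·0.61 = 1.83.
ΔP = [f·L/D + ΣK]·(ρV²/2) = [0.0296·165/0.0478 + 1.83]·(1.099·4.255²/2) = [102.2 + 1.83]·9.949 = 1035 Pa.
ΔP = 1035 Pa = 0.01035 bar.

ΔP ≈ 0.01035 bar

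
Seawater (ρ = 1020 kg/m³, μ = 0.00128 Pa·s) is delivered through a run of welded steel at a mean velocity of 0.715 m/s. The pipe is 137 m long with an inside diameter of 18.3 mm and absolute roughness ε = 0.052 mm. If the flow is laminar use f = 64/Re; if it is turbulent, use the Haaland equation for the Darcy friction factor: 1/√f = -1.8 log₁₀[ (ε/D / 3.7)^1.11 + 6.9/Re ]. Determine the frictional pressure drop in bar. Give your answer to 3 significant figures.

Reynolds number Re = ρVD/μ = 1020 · 0.715 · 0.0183 / 0.00128 = 1.043e+04.
Re > 4000 → turbulent. Relative roughness ε/D = 5.2e-05/0.0183 = 0.00284. Haaland: 1/√f = -1.8 log₁₀[(0.00284/3.7)^1.11 + 6.9/1.043e+04] = -1.8 log₁₀[0.000349 + 0.000662] = 5.392, so f = 0.0344.
Darcy-Weisbach: ΔP = f(L/D)(ρV²/2) = 0.0344·(137/0.0183)·(1020·0.715²/2) = 0.0344·7486·260.7 = 6.714e+04 Pa.
ΔP = 6.714e+04 Pa = 0.671 bar.

ΔP ≈ 0.671 bar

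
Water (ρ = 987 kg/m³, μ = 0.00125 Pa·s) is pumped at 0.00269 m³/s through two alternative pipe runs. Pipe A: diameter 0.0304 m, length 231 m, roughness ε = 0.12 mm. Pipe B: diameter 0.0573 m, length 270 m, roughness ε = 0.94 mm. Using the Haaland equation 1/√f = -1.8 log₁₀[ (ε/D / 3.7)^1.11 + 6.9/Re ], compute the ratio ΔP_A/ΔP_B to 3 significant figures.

Pipe A: V = Q/A = 0.00269/0.0007258 = 3.706 m/s; Re = 8.896e+04; ε/D = 0.00395; Haaland → f = 0.02947; ΔP_A = f(L/D)(ρV²/2) = 1.518e+06 Pa.
Pipe B: V = Q/A = 0.00269/0.002579 = 1.043 m/s; Re = 4.72e+04; ε/D = 0.0164; Haaland → f = 0.04612; ΔP_B = f(L/D)(ρV²/2) = 1.167e+05 Pa.
ΔP_A/ΔP_B = 1.518e+06/1.167e+05 = 13.0.

ΔP_A/ΔP_B ≈ 13.0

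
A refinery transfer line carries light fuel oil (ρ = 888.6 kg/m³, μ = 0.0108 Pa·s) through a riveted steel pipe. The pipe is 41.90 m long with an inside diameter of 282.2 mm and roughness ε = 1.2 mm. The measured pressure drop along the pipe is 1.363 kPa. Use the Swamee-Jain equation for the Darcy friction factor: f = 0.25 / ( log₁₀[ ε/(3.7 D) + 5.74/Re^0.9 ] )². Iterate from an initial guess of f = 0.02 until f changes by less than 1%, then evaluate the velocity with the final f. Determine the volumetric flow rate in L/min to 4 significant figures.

Q ≈ 2912 L/min

Rearranging Darcy-Weisbach: V = √(2·ΔP·D/(f·L·ρ)). With ε/D = 0.0012/0.2822 = 0.00425, iterate starting from f = 0.02:
  f = 0.02 → V = √(2·1363·0.2822/(0.02·41.9·888.6)) = 1.016 m/s; Re = ρVD/μ = 2.36e+04; f → 0.03327
  f = 0.03327 → V = 0.788 m/s; Re = 1.83e+04; f → 0.03424
  f = 0.03424 → V = 0.7768 m/s; Re = 1.804e+04; f → 0.0343
Converged (Δf/f < 1%). With the final f = 0.0343: V = √(2·1363·0.2822/(0.0343·41.9·888.6)) = 0.7761 m/s.
Q = V·A = 0.7761·(π/4·0.2822²) = 0.04854 m³/s = 2912 L/min.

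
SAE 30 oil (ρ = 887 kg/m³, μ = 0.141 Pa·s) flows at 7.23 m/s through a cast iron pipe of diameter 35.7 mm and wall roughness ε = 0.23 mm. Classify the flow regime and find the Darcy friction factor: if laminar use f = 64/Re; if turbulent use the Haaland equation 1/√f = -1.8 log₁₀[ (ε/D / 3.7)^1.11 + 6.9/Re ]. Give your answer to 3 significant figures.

f ≈ 0.0394

Re = ρVD/μ = 887·7.23·0.0357/0.141 = 1624.
Re < 2300 → laminar, so f = 64/Re = 0.03942 (roughness is irrelevant in laminar flow).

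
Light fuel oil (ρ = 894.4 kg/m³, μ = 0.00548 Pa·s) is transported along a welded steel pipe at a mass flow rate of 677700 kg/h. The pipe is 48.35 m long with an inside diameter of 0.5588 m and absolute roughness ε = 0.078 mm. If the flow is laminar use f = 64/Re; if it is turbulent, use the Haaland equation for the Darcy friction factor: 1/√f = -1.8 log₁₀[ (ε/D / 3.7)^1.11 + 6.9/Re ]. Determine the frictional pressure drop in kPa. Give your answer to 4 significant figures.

ΔP ≈ 0.5503 kPa

ṁ = 677700 kg/h = 677700/3600 = 188.2 kg/s.
A = πD²/4 = π(0.5588)²/4 = 0.2452 m²; mean velocity V = ṁ/(ρA) = 188.2/(894.4 · 0.2452) = 0.8582 m/s.
Reynolds number Re = ρVD/μ = 894.4 · 0.8582 · 0.5588 / 0.00548 = 7.827e+04.
Re > 4000 → turbulent. Relative roughness ε/D = 7.8e-05/0.5588 = 0.00014. Haaland: 1/√f = -1.8 log₁₀[(0.00014/3.7)^1.11 + 6.9/7.827e+04] = -1.8 log₁₀[1.23e-05 + 8.82e-05] = 7.196, so f = 0.01931.
Darcy-Weisbach: ΔP = f(L/D)(ρV²/2) = 0.01931·(48.35/0.5588)·(894.4·0.8582²/2) = 0.01931·86.52·329.4 = 550.3 Pa.
ΔP = 550.3 Pa = 0.5503 kPa.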